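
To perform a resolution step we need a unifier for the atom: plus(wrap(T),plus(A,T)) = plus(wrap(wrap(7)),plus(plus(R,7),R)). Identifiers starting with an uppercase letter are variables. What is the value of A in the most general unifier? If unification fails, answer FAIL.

Decompose plus/2: wrap(T) = wrap(wrap(7)),  plus(A,T) = plus(plus(R,7),R).
Decompose wrap/1: T = wrap(7).
Bind T := wrap(7); substituting into the remaining equation gives: plus(A,wrap(7)) = plus(plus(R,7),R).
Decompose plus/2: A = plus(R,7),  wrap(7) = R.
Bind A := plus(R,7); no other remaining equation mentions A.
Bind R := wrap(7). Substituting into the earlier binding gives A := plus(wrap(7),7).
MGU = { T -> wrap(7), A -> plus(wrap(7),7), R -> wrap(7) }, so A -> plus(wrap(7),7).

plus(wrap(7),7)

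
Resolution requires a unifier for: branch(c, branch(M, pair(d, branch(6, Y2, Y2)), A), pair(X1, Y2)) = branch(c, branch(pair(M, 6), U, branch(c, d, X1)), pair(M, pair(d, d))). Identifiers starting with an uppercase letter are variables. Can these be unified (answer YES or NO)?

NO

Decompose branch/3: c = c,  branch(M, pair(d, branch(6, Y2, Y2)), A) = branch(pair(M, 6), U, branch(c, d, X1)),  pair(X1, Y2) = pair(M, pair(d, d)).
Delete trivial equation c = c.
Decompose branch/3: M = pair(M, 6),  pair(d, branch(6, Y2, Y2)) = U,  A = branch(c, d, X1).
Occurs check fails: M occurs in pair(M, 6); the equation M = pair(M, 6) has no finite solution.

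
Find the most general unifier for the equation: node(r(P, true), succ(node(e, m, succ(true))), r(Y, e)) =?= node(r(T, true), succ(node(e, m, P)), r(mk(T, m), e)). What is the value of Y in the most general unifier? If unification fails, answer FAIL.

mk(succ(true), m)

Decompose node/3: r(P, true) =?= r(T, true),  succ(node(e, m, succ(true))) =?= succ(node(e, m, P)),  r(Y, e) =?= r(mk(T, m), e).
Decompose r/2: P =?= T,  true =?= true.
Bind P := T; substituting into the one remaining equation that mentions P gives: succ(node(e, m, succ(true))) =?= succ(node(e, m, T)).
Delete trivial equation true =?= true.
Decompose succ/1: node(e, m, succ(true)) =?= node(e, m, T).
Decompose node/3: e =?= e,  m =?= m,  succ(true) =?= T.
Delete trivial equation e =?= e.
Delete trivial equation m =?= m.
Bind T := succ(true); substituting into the remaining equation gives: r(Y, e) =?= r(mk(succ(true), m), e). Substituting into the earlier binding gives P := succ(true).
Decompose r/2: Y =?= mk(succ(true), m),  e =?= e.
Bind Y := mk(succ(true), m); no other remaining equation mentions Y.
Delete trivial equation e =?= e.
MGU = { P ↦ succ(true), T ↦ succ(true), Y ↦ mk(succ(true), m) }, so Y ↦ mk(succ(true), m).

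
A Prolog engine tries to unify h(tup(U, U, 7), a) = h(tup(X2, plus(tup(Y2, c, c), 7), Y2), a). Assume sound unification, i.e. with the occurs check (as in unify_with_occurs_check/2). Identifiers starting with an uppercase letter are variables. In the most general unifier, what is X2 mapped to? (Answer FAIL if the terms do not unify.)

Decompose h/2: tup(U, U, 7) = tup(X2, plus(tup(Y2, c, c), 7), Y2),  a = a.
Decompose tup/3: U = X2,  U = plus(tup(Y2, c, c), 7),  7 = Y2.
Bind U := X2; substituting into the one remaining equation that mentions U gives: X2 = plus(tup(Y2, c, c), 7).
Bind X2 := plus(tup(Y2, c, c), 7); no other remaining equation mentions X2. Substituting into the earlier binding gives U := plus(tup(Y2, c, c), 7).
Bind Y2 := 7; no other remaining equation mentions Y2. Substituting into the earlier bindings gives U := plus(tup(7, c, c), 7), X2 := plus(tup(7, c, c), 7).
Delete trivial equation a = a.
MGU = { U = plus(tup(7, c, c), 7), X2 = plus(tup(7, c, c), 7), Y2 = 7 }, so X2 = plus(tup(7, c, c), 7).

plus(tup(7, c, c), 7)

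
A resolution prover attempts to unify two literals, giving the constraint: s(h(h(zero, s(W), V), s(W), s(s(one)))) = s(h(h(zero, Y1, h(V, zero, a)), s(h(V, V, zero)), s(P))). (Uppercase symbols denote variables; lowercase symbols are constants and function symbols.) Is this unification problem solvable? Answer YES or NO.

Decompose s/1: h(h(zero, s(W), V), s(W), s(s(one))) = h(h(zero, Y1, h(V, zero, a)), s(h(V, V, zero)), s(P)).
Decompose h/3: h(zero, s(W), V) = h(zero, Y1, h(V, zero, a)),  s(W) = s(h(V, V, zero)),  s(s(one)) = s(P).
Decompose h/3: zero = zero,  s(W) = Y1,  V = h(V, zero, a).
Delete trivial equation zero = zero.
Bind Y1 := s(W); no other remaining equation mentions Y1.
Occurs check fails: V occurs in h(V, zero, a); the equation V = h(V, zero, a) has no finite solution.

NO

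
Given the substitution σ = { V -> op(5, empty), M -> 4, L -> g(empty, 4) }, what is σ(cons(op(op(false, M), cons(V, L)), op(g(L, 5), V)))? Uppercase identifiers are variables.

cons(op(op(false, 4), cons(op(5, empty), g(empty, 4))), op(g(g(empty, 4), 5), op(5, empty)))

Replace each occurrence of V with op(5, empty).
Replace each occurrence of M with 4.
Replace each occurrence of L with g(empty, 4).
Result: cons(op(op(false, 4), cons(op(5, empty), g(empty, 4))), op(g(g(empty, 4), 5), op(5, empty))).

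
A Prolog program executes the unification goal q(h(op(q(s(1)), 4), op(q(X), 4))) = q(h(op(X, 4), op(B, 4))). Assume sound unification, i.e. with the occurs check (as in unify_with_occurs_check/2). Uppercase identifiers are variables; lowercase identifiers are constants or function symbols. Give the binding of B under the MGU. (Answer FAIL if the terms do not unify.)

q(q(s(1)))

Decompose q/1: h(op(q(s(1)), 4), op(q(X), 4)) = h(op(X, 4), op(B, 4)).
Decompose h/2: op(q(s(1)), 4) = op(X, 4),  op(q(X), 4) = op(B, 4).
Decompose op/2: q(s(1)) = X,  4 = 4.
Bind X := q(s(1)); substituting into the one remaining equation that mentions X gives: op(q(q(s(1))), 4) = op(B, 4).
Delete trivial equation 4 = 4.
Decompose op/2: q(q(s(1))) = B,  4 = 4.
Bind B := q(q(s(1))); no other remaining equation mentions B.
Delete trivial equation 4 = 4.
MGU = { X -> q(s(1)), B -> q(q(s(1))) }, so B -> q(q(s(1))).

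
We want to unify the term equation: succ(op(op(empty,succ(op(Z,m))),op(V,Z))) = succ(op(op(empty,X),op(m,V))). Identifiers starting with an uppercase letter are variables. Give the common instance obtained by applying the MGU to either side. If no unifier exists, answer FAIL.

Decompose succ/1: op(op(empty,succ(op(Z,m))),op(V,Z)) = op(op(empty,X),op(m,V)).
Decompose op/2: op(empty,succ(op(Z,m))) = op(empty,X),  op(V,Z) = op(m,V).
Decompose op/2: empty = empty,  succ(op(Z,m)) = X.
Delete trivial equation empty = empty.
Bind X := succ(op(Z,m)); no other remaining equation mentions X.
Decompose op/2: V = m,  Z = V.
Bind V := m; substituting into the remaining equation gives: Z = m.
Bind Z := m. Substituting into the earlier binding gives X := succ(op(m,m)).
Applying the MGU to either side gives succ(op(op(empty,succ(op(m,m))),op(m,m))).

succ(op(op(empty,succ(op(m,m))),op(m,m)))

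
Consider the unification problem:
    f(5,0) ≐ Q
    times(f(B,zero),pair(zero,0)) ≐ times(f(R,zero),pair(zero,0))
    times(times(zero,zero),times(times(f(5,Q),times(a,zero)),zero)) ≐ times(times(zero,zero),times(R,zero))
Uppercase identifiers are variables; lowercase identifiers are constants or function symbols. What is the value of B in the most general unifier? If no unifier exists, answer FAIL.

Bind Q := f(5,0); substituting into the one remaining equation that mentions Q gives: times(times(zero,zero),times(times(f(5,f(5,0)),times(a,zero)),zero)) ≐ times(times(zero,zero),times(R,zero)).
Decompose times/2: f(B,zero) ≐ f(R,zero),  pair(zero,0) ≐ pair(zero,0).
Decompose f/2: B ≐ R,  zero ≐ zero.
Bind B := R; no other remaining equation mentions B.
Delete trivial equation zero ≐ zero.
Delete trivial equation pair(zero,0) ≐ pair(zero,0).
Decompose times/2: times(zero,zero) ≐ times(zero,zero),  times(times(f(5,f(5,0)),times(a,zero)),zero) ≐ times(R,zero).
Delete trivial equation times(zero,zero) ≐ times(zero,zero).
Decompose times/2: times(f(5,f(5,0)),times(a,zero)) ≐ R,  zero ≐ zero.
Bind R := times(f(5,f(5,0)),times(a,zero)); no other remaining equation mentions R. Substituting into the earlier binding gives B := times(f(5,f(5,0)),times(a,zero)).
Delete trivial equation zero ≐ zero.
MGU = { Q ↦ f(5,0), B ↦ times(f(5,f(5,0)),times(a,zero)), R ↦ times(f(5,f(5,0)),times(a,zero)) }, so B ↦ times(f(5,f(5,0)),times(a,zero)).

times(f(5,f(5,0)),times(a,zero))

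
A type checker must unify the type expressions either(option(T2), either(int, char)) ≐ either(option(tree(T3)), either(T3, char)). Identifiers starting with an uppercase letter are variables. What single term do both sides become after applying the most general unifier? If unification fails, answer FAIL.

either(option(tree(int)), either(int, char))

Decompose either/2: option(T2) ≐ option(tree(T3)),  either(int, char) ≐ either(T3, char).
Decompose option/1: T2 ≐ tree(T3).
Bind T2 := tree(T3); no other remaining equation mentions T2.
Decompose either/2: int ≐ T3,  char ≐ char.
Bind T3 := int; no other remaining equation mentions T3. Substituting into the earlier binding gives T2 := tree(int).
Delete trivial equation char ≐ char.
Applying the MGU to either side gives either(option(tree(int)), either(int, char)).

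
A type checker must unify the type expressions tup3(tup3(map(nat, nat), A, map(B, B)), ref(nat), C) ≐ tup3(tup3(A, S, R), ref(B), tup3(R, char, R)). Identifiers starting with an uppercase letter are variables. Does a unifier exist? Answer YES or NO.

YES

Decompose tup3/3: tup3(map(nat, nat), A, map(B, B)) ≐ tup3(A, S, R),  ref(nat) ≐ ref(B),  C ≐ tup3(R, char, R).
Decompose tup3/3: map(nat, nat) ≐ A,  A ≐ S,  map(B, B) ≐ R.
Bind A := map(nat, nat); substituting into the one remaining equation that mentions A gives: map(nat, nat) ≐ S.
Bind S := map(nat, nat); no other remaining equation mentions S.
Bind R := map(B, B); substituting into the one remaining equation that mentions R gives: C ≐ tup3(map(B, B), char, map(B, B)).
Decompose ref/1: nat ≐ B.
Bind B := nat; substituting into the remaining equation gives: C ≐ tup3(map(nat, nat), char, map(nat, nat)). Substituting into the earlier binding gives R := map(nat, nat).
Bind C := tup3(map(nat, nat), char, map(nat, nat)).
No equations remain and no clash or occurs-check failure arose, so a unifier exists.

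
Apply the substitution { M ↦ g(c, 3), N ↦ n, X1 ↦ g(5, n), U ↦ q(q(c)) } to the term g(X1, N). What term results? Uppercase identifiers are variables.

Replace each occurrence of N with n.
Replace each occurrence of X1 with g(5, n).
Result: g(g(5, n), n).

g(g(5, n), n)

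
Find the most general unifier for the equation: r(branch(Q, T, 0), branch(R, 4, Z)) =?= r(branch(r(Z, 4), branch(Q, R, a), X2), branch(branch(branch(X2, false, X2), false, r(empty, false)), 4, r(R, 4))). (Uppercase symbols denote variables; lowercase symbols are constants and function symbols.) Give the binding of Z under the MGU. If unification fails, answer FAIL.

Decompose r/2: branch(Q, T, 0) =?= branch(r(Z, 4), branch(Q, R, a), X2),  branch(R, 4, Z) =?= branch(branch(branch(X2, false, X2), false, r(empty, false)), 4, r(R, 4)).
Decompose branch/3: Q =?= r(Z, 4),  T =?= branch(Q, R, a),  0 =?= X2.
Bind Q := r(Z, 4); substituting into the one remaining equation that mentions Q gives: T =?= branch(r(Z, 4), R, a).
Bind T := branch(r(Z, 4), R, a); no other remaining equation mentions T.
Bind X2 := 0; substituting into the remaining equation gives: branch(R, 4, Z) =?= branch(branch(branch(0, false, 0), false, r(empty, false)), 4, r(R, 4)).
Decompose branch/3: R =?= branch(branch(0, false, 0), false, r(empty, false)),  4 =?= 4,  Z =?= r(R, 4).
Bind R := branch(branch(0, false, 0), false, r(empty, false)); substituting into the one remaining equation that mentions R gives: Z =?= r(branch(branch(0, false, 0), false, r(empty, false)), 4). Substituting into the earlier binding gives T := branch(r(Z, 4), branch(branch(0, false, 0), false, r(empty, false)), a).
Delete trivial equation 4 =?= 4.
Bind Z := r(branch(branch(0, false, 0), false, r(empty, false)), 4). Substituting into the earlier bindings gives Q := r(r(branch(branch(0, false, 0), false, r(empty, false)), 4), 4), T := branch(r(r(branch(branch(0, false, 0), false, r(empty, false)), 4), 4), branch(branch(0, false, 0), false, r(empty, false)), a).
MGU = { Q -> r(r(branch(branch(0, false, 0), false, r(empty, false)), 4), 4), T -> branch(r(r(branch(branch(0, false, 0), false, r(empty, false)), 4), 4), branch(branch(0, false, 0), false, r(empty, false)), a), X2 -> 0, R -> branch(branch(0, false, 0), false, r(empty, false)), Z -> r(branch(branch(0, false, 0), false, r(empty, false)), 4) }, so Z -> r(branch(branch(0, false, 0), false, r(empty, false)), 4).

r(branch(branch(0, false, 0), false, r(empty, false)), 4)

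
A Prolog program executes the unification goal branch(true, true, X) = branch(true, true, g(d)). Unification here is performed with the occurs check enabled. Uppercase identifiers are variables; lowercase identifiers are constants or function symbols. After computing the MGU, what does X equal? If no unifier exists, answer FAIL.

g(d)

Decompose branch/3: true = true,  true = true,  X = g(d).
Delete trivial equation true = true.
Delete trivial equation true = true.
Bind X := g(d).
MGU = { X ↦ g(d) }, so X ↦ g(d).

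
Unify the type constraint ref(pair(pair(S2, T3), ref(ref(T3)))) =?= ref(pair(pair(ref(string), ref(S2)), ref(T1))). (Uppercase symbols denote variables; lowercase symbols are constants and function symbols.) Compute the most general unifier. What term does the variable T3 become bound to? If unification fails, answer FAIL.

ref(ref(string))

Decompose ref/1: pair(pair(S2, T3), ref(ref(T3))) =?= pair(pair(ref(string), ref(S2)), ref(T1)).
Decompose pair/2: pair(S2, T3) =?= pair(ref(string), ref(S2)),  ref(ref(T3)) =?= ref(T1).
Decompose pair/2: S2 =?= ref(string),  T3 =?= ref(S2).
Bind S2 := ref(string); substituting into the one remaining equation that mentions S2 gives: T3 =?= ref(ref(string)).
Bind T3 := ref(ref(string)); substituting into the remaining equation gives: ref(ref(ref(ref(string)))) =?= ref(T1).
Decompose ref/1: ref(ref(ref(string))) =?= T1.
Bind T1 := ref(ref(ref(string))).
MGU = { S2 := ref(string), T3 := ref(ref(string)), T1 := ref(ref(ref(string))) }, so T3 := ref(ref(string)).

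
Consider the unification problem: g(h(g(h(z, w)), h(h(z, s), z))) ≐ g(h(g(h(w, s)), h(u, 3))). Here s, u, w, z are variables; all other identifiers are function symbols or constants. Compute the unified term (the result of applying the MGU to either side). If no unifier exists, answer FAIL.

Decompose g/1: h(g(h(z, w)), h(h(z, s), z)) ≐ h(g(h(w, s)), h(u, 3)).
Decompose h/2: g(h(z, w)) ≐ g(h(w, s)),  h(h(z, s), z) ≐ h(u, 3).
Decompose g/1: h(z, w) ≐ h(w, s).
Decompose h/2: z ≐ w,  w ≐ s.
Bind z := w; substituting into the one remaining equation that mentions z gives: h(h(w, s), w) ≐ h(u, 3).
Bind w := s; substituting into the remaining equation gives: h(h(s, s), s) ≐ h(u, 3). Substituting into the earlier binding gives z := s.
Decompose h/2: h(s, s) ≐ u,  s ≐ 3.
Bind u := h(s, s); no other remaining equation mentions u.
Bind s := 3. Substituting into the earlier bindings gives z := 3, w := 3, u := h(3, 3).
Applying the MGU to either side gives g(h(g(h(3, 3)), h(h(3, 3), 3))).

g(h(g(h(3, 3)), h(h(3, 3), 3)))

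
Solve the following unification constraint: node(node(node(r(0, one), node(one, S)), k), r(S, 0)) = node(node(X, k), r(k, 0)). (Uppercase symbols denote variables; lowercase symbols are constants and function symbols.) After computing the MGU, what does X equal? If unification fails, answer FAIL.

node(r(0, one), node(one, k))

Decompose node/2: node(node(r(0, one), node(one, S)), k) = node(X, k),  r(S, 0) = r(k, 0).
Decompose node/2: node(r(0, one), node(one, S)) = X,  k = k.
Bind X := node(r(0, one), node(one, S)); no other remaining equation mentions X.
Delete trivial equation k = k.
Decompose r/2: S = k,  0 = 0.
Bind S := k; no other remaining equation mentions S. Substituting into the earlier binding gives X := node(r(0, one), node(one, k)).
Delete trivial equation 0 = 0.
MGU = { X -> node(r(0, one), node(one, k)), S -> k }, so X -> node(r(0, one), node(one, k)).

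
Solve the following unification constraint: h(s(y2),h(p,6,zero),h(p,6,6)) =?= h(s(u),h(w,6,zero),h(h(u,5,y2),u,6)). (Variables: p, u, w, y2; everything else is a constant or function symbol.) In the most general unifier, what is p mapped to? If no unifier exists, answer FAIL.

Decompose h/3: s(y2) =?= s(u),  h(p,6,zero) =?= h(w,6,zero),  h(p,6,6) =?= h(h(u,5,y2),u,6).
Decompose s/1: y2 =?= u.
Bind y2 := u; substituting into the one remaining equation that mentions y2 gives: h(p,6,6) =?= h(h(u,5,u),u,6).
Decompose h/3: p =?= w,  6 =?= 6,  zero =?= zero.
Bind p := w; substituting into the one remaining equation that mentions p gives: h(w,6,6) =?= h(h(u,5,u),u,6).
Delete trivial equation 6 =?= 6.
Delete trivial equation zero =?= zero.
Decompose h/3: w =?= h(u,5,u),  6 =?= u,  6 =?= 6.
Bind w := h(u,5,u); no other remaining equation mentions w. Substituting into the earlier binding gives p := h(u,5,u).
Bind u := 6; no other remaining equation mentions u. Substituting into the earlier bindings gives y2 := 6, p := h(6,5,6), w := h(6,5,6).
Delete trivial equation 6 =?= 6.
MGU = { y2 := 6, p := h(6,5,6), w := h(6,5,6), u := 6 }, so p := h(6,5,6).

h(6,5,6)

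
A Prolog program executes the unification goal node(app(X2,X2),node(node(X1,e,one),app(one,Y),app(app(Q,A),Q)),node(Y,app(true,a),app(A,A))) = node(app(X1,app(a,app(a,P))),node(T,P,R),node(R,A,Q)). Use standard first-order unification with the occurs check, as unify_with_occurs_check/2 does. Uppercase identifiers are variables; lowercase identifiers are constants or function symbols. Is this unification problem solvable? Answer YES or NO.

Decompose node/3: app(X2,X2) = app(X1,app(a,app(a,P))),  node(node(X1,e,one),app(one,Y),app(app(Q,A),Q)) = node(T,P,R),  node(Y,app(true,a),app(A,A)) = node(R,A,Q).
Decompose app/2: X2 = X1,  X2 = app(a,app(a,P)).
Bind X2 := X1; substituting into the one remaining equation that mentions X2 gives: X1 = app(a,app(a,P)).
Bind X1 := app(a,app(a,P)); substituting into the one remaining equation that mentions X1 gives: node(node(app(a,app(a,P)),e,one),app(one,Y),app(app(Q,A),Q)) = node(T,P,R). Substituting into the earlier binding gives X2 := app(a,app(a,P)).
Decompose node/3: node(app(a,app(a,P)),e,one) = T,  app(one,Y) = P,  app(app(Q,A),Q) = R.
Bind T := node(app(a,app(a,P)),e,one); no other remaining equation mentions T.
Bind P := app(one,Y); no other remaining equation mentions P. Substituting into the earlier bindings gives X2 := app(a,app(a,app(one,Y))), X1 := app(a,app(a,app(one,Y))), T := node(app(a,app(a,app(one,Y))),e,one).
Bind R := app(app(Q,A),Q); substituting into the remaining equation gives: node(Y,app(true,a),app(A,A)) = node(app(app(Q,A),Q),A,Q).
Decompose node/3: Y = app(app(Q,A),Q),  app(true,a) = A,  app(A,A) = Q.
Bind Y := app(app(Q,A),Q); no other remaining equation mentions Y. Substituting into the earlier bindings gives X2 := app(a,app(a,app(one,app(app(Q,A),Q)))), X1 := app(a,app(a,app(one,app(app(Q,A),Q)))), T := node(app(a,app(a,app(one,app(app(Q,A),Q)))),e,one), P := app(one,app(app(Q,A),Q)).
Bind A := app(true,a); substituting into the remaining equation gives: app(app(true,a),app(true,a)) = Q. Substituting into the earlier bindings gives X2 := app(a,app(a,app(one,app(app(Q,app(true,a)),Q)))), X1 := app(a,app(a,app(one,app(app(Q,app(true,a)),Q)))), T := node(app(a,app(a,app(one,app(app(Q,app(true,a)),Q)))),e,one), P := app(one,app(app(Q,app(true,a)),Q)), R := app(app(Q,app(true,a)),Q), Y := app(app(Q,app(true,a)),Q).
Bind Q := app(app(true,a),app(true,a)). Substituting into the earlier bindings gives X2 := app(a,app(a,app(one,app(app(app(app(true,a),app(true,a)),app(true,a)),app(app(true,a),app(true,a)))))), X1 := app(a,app(a,app(one,app(app(app(app(true,a),app(true,a)),app(true,a)),app(app(true,a),app(true,a)))))), T := node(app(a,app(a,app(one,app(app(app(app(true,a),app(true,a)),app(true,a)),app(app(true,a),app(true,a)))))),e,one), P := app(one,app(app(app(app(true,a),app(true,a)),app(true,a)),app(app(true,a),app(true,a)))), R := app(app(app(app(true,a),app(true,a)),app(true,a)),app(app(true,a),app(true,a))), Y := app(app(app(app(true,a),app(true,a)),app(true,a)),app(app(true,a),app(true,a))).
No equations remain and no clash or occurs-check failure arose, so a unifier exists.

YES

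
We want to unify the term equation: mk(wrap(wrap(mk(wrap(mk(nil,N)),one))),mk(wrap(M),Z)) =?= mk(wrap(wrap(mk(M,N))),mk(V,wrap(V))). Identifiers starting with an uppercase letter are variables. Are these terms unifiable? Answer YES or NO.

YES

Decompose mk/2: wrap(wrap(mk(wrap(mk(nil,N)),one))) =?= wrap(wrap(mk(M,N))),  mk(wrap(M),Z) =?= mk(V,wrap(V)).
Decompose wrap/1: wrap(mk(wrap(mk(nil,N)),one)) =?= wrap(mk(M,N)).
Decompose wrap/1: mk(wrap(mk(nil,N)),one) =?= mk(M,N).
Decompose mk/2: wrap(mk(nil,N)) =?= M,  one =?= N.
Bind M := wrap(mk(nil,N)); substituting into the one remaining equation that mentions M gives: mk(wrap(wrap(mk(nil,N))),Z) =?= mk(V,wrap(V)).
Bind N := one; substituting into the remaining equation gives: mk(wrap(wrap(mk(nil,one))),Z) =?= mk(V,wrap(V)). Substituting into the earlier binding gives M := wrap(mk(nil,one)).
Decompose mk/2: wrap(wrap(mk(nil,one))) =?= V,  Z =?= wrap(V).
Bind V := wrap(wrap(mk(nil,one))); substituting into the remaining equation gives: Z =?= wrap(wrap(wrap(mk(nil,one)))).
Bind Z := wrap(wrap(wrap(mk(nil,one)))).
No equations remain and no clash or occurs-check failure arose, so a unifier exists.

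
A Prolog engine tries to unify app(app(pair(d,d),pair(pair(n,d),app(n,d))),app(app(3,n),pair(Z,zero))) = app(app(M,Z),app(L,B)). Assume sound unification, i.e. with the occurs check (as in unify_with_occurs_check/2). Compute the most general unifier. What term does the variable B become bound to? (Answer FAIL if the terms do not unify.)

Decompose app/2: app(pair(d,d),pair(pair(n,d),app(n,d))) = app(M,Z),  app(app(3,n),pair(Z,zero)) = app(L,B).
Decompose app/2: pair(d,d) = M,  pair(pair(n,d),app(n,d)) = Z.
Bind M := pair(d,d); no other remaining equation mentions M.
Bind Z := pair(pair(n,d),app(n,d)); substituting into the remaining equation gives: app(app(3,n),pair(pair(pair(n,d),app(n,d)),zero)) = app(L,B).
Decompose app/2: app(3,n) = L,  pair(pair(pair(n,d),app(n,d)),zero) = B.
Bind L := app(3,n); no other remaining equation mentions L.
Bind B := pair(pair(pair(n,d),app(n,d)),zero).
MGU = { M = pair(d,d), Z = pair(pair(n,d),app(n,d)), L = app(3,n), B = pair(pair(pair(n,d),app(n,d)),zero) }, so B = pair(pair(pair(n,d),app(n,d)),zero).

pair(pair(pair(n,d),app(n,d)),zero)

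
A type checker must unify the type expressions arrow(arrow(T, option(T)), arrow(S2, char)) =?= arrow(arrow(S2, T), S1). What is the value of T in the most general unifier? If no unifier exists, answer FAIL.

FAIL

Decompose arrow/2: arrow(T, option(T)) =?= arrow(S2, T),  arrow(S2, char) =?= S1.
Decompose arrow/2: T =?= S2,  option(T) =?= T.
Bind T := S2; substituting into the one remaining equation that mentions T gives: option(S2) =?= S2.
Occurs check fails: S2 occurs in option(S2); the equation S2 =?= option(S2) has no finite solution.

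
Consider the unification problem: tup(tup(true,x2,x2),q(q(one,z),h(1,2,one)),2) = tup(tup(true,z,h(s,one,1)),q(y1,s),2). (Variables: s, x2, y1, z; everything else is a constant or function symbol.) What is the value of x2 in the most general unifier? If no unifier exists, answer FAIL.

Decompose tup/3: tup(true,x2,x2) = tup(true,z,h(s,one,1)),  q(q(one,z),h(1,2,one)) = q(y1,s),  2 = 2.
Decompose tup/3: true = true,  x2 = z,  x2 = h(s,one,1).
Delete trivial equation true = true.
Bind x2 := z; substituting into the one remaining equation that mentions x2 gives: z = h(s,one,1).
Bind z := h(s,one,1); substituting into the one remaining equation that mentions z gives: q(q(one,h(s,one,1)),h(1,2,one)) = q(y1,s). Substituting into the earlier binding gives x2 := h(s,one,1).
Decompose q/2: q(one,h(s,one,1)) = y1,  h(1,2,one) = s.
Bind y1 := q(one,h(s,one,1)); no other remaining equation mentions y1.
Bind s := h(1,2,one); no other remaining equation mentions s. Substituting into the earlier bindings gives x2 := h(h(1,2,one),one,1), z := h(h(1,2,one),one,1), y1 := q(one,h(h(1,2,one),one,1)).
Delete trivial equation 2 = 2.
MGU = { x2 := h(h(1,2,one),one,1), z := h(h(1,2,one),one,1), y1 := q(one,h(h(1,2,one),one,1)), s := h(1,2,one) }, so x2 := h(h(1,2,one),one,1).

h(h(1,2,one),one,1)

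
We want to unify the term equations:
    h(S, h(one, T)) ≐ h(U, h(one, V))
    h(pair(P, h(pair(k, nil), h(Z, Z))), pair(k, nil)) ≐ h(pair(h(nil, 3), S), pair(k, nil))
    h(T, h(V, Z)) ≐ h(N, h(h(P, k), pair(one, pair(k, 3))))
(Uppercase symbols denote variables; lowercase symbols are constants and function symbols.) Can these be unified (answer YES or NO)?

Decompose h/2: S ≐ U,  h(one, T) ≐ h(one, V).
Bind S := U; substituting into the one remaining equation that mentions S gives: h(pair(P, h(pair(k, nil), h(Z, Z))), pair(k, nil)) ≐ h(pair(h(nil, 3), U), pair(k, nil)).
Decompose h/2: one ≐ one,  T ≐ V.
Delete trivial equation one ≐ one.
Bind T := V; substituting into the one remaining equation that mentions T gives: h(V, h(V, Z)) ≐ h(N, h(h(P, k), pair(one, pair(k, 3)))).
Decompose h/2: pair(P, h(pair(k, nil), h(Z, Z))) ≐ pair(h(nil, 3), U),  pair(k, nil) ≐ pair(k, nil).
Decompose pair/2: P ≐ h(nil, 3),  h(pair(k, nil), h(Z, Z)) ≐ U.
Bind P := h(nil, 3); substituting into the one remaining equation that mentions P gives: h(V, h(V, Z)) ≐ h(N, h(h(h(nil, 3), k), pair(one, pair(k, 3)))).
Bind U := h(pair(k, nil), h(Z, Z)); no other remaining equation mentions U. Substituting into the earlier binding gives S := h(pair(k, nil), h(Z, Z)).
Delete trivial equation pair(k, nil) ≐ pair(k, nil).
Decompose h/2: V ≐ N,  h(V, Z) ≐ h(h(h(nil, 3), k), pair(one, pair(k, 3))).
Bind V := N; substituting into the remaining equation gives: h(N, Z) ≐ h(h(h(nil, 3), k), pair(one, pair(k, 3))). Substituting into the earlier binding gives T := N.
Decompose h/2: N ≐ h(h(nil, 3), k),  Z ≐ pair(one, pair(k, 3)).
Bind N := h(h(nil, 3), k); no other remaining equation mentions N. Substituting into the earlier bindings gives T := h(h(nil, 3), k), V := h(h(nil, 3), k).
Bind Z := pair(one, pair(k, 3)). Substituting into the earlier bindings gives S := h(pair(k, nil), h(pair(one, pair(k, 3)), pair(one, pair(k, 3)))), U := h(pair(k, nil), h(pair(one, pair(k, 3)), pair(one, pair(k, 3)))).
No equations remain and no clash or occurs-check failure arose, so a unifier exists.

YES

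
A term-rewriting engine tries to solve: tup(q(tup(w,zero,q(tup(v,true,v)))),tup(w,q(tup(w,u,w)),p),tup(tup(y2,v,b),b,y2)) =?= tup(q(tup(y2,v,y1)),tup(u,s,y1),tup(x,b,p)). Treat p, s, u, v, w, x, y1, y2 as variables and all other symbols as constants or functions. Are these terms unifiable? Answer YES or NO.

Decompose tup/3: q(tup(w,zero,q(tup(v,true,v)))) =?= q(tup(y2,v,y1)),  tup(w,q(tup(w,u,w)),p) =?= tup(u,s,y1),  tup(tup(y2,v,b),b,y2) =?= tup(x,b,p).
Decompose q/1: tup(w,zero,q(tup(v,true,v))) =?= tup(y2,v,y1).
Decompose tup/3: w =?= y2,  zero =?= v,  q(tup(v,true,v)) =?= y1.
Bind w := y2; substituting into the one remaining equation that mentions w gives: tup(y2,q(tup(y2,u,y2)),p) =?= tup(u,s,y1).
Bind v := zero; substituting into the 2 remaining equations that mention v gives: q(tup(zero,true,zero)) =?= y1,  tup(tup(y2,zero,b),b,y2) =?= tup(x,b,p).
Bind y1 := q(tup(zero,true,zero)); substituting into the one remaining equation that mentions y1 gives: tup(y2,q(tup(y2,u,y2)),p) =?= tup(u,s,q(tup(zero,true,zero))).
Decompose tup/3: y2 =?= u,  q(tup(y2,u,y2)) =?= s,  p =?= q(tup(zero,true,zero)).
Bind y2 := u; substituting into the 2 remaining equations that mention y2 gives: q(tup(u,u,u)) =?= s,  tup(tup(u,zero,b),b,u) =?= tup(x,b,p). Substituting into the earlier binding gives w := u.
Bind s := q(tup(u,u,u)); no other remaining equation mentions s.
Bind p := q(tup(zero,true,zero)); substituting into the remaining equation gives: tup(tup(u,zero,b),b,u) =?= tup(x,b,q(tup(zero,true,zero))).
Decompose tup/3: tup(u,zero,b) =?= x,  b =?= b,  u =?= q(tup(zero,true,zero)).
Bind x := tup(u,zero,b); no other remaining equation mentions x.
Delete trivial equation b =?= b.
Bind u := q(tup(zero,true,zero)). Substituting into the earlier bindings gives w := q(tup(zero,true,zero)), y2 := q(tup(zero,true,zero)), s := q(tup(q(tup(zero,true,zero)),q(tup(zero,true,zero)),q(tup(zero,true,zero)))), x := tup(q(tup(zero,true,zero)),zero,b).
No equations remain and no clash or occurs-check failure arose, so a unifier exists.

YES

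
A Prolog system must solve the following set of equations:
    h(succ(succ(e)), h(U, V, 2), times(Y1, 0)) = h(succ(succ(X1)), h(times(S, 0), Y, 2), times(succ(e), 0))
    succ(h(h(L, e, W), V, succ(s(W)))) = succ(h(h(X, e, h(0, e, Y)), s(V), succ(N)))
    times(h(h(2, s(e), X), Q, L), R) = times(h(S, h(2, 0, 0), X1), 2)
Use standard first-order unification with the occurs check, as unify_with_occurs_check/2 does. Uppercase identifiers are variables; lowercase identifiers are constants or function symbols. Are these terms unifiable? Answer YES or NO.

Decompose h/3: succ(succ(e)) = succ(succ(X1)),  h(U, V, 2) = h(times(S, 0), Y, 2),  times(Y1, 0) = times(succ(e), 0).
Decompose succ/1: succ(e) = succ(X1).
Decompose succ/1: e = X1.
Bind X1 := e; substituting into the one remaining equation that mentions X1 gives: times(h(h(2, s(e), X), Q, L), R) = times(h(S, h(2, 0, 0), e), 2).
Decompose h/3: U = times(S, 0),  V = Y,  2 = 2.
Bind U := times(S, 0); no other remaining equation mentions U.
Bind V := Y; substituting into the one remaining equation that mentions V gives: succ(h(h(L, e, W), Y, succ(s(W)))) = succ(h(h(X, e, h(0, e, Y)), s(Y), succ(N))).
Delete trivial equation 2 = 2.
Decompose times/2: Y1 = succ(e),  0 = 0.
Bind Y1 := succ(e); no other remaining equation mentions Y1.
Delete trivial equation 0 = 0.
Decompose succ/1: h(h(L, e, W), Y, succ(s(W))) = h(h(X, e, h(0, e, Y)), s(Y), succ(N)).
Decompose h/3: h(L, e, W) = h(X, e, h(0, e, Y)),  Y = s(Y),  succ(s(W)) = succ(N).
Decompose h/3: L = X,  e = e,  W = h(0, e, Y).
Bind L := X; substituting into the one remaining equation that mentions L gives: times(h(h(2, s(e), X), Q, X), R) = times(h(S, h(2, 0, 0), e), 2).
Delete trivial equation e = e.
Bind W := h(0, e, Y); substituting into the one remaining equation that mentions W gives: succ(s(h(0, e, Y))) = succ(N).
Occurs check fails: Y occurs in s(Y); the equation Y = s(Y) has no finite solution.

NO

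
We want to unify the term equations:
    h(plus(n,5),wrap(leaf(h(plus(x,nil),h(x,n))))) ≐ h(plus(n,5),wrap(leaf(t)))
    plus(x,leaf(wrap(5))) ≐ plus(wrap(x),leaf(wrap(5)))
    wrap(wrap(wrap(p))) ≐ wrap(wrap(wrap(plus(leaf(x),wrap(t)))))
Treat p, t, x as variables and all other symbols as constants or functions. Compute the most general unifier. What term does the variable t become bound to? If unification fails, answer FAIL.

FAIL

Decompose h/2: plus(n,5) ≐ plus(n,5),  wrap(leaf(h(plus(x,nil),h(x,n)))) ≐ wrap(leaf(t)).
Delete trivial equation plus(n,5) ≐ plus(n,5).
Decompose wrap/1: leaf(h(plus(x,nil),h(x,n))) ≐ leaf(t).
Decompose leaf/1: h(plus(x,nil),h(x,n)) ≐ t.
Bind t := h(plus(x,nil),h(x,n)); substituting into the one remaining equation that mentions t gives: wrap(wrap(wrap(p))) ≐ wrap(wrap(wrap(plus(leaf(x),wrap(h(plus(x,nil),h(x,n))))))).
Decompose plus/2: x ≐ wrap(x),  leaf(wrap(5)) ≐ leaf(wrap(5)).
Occurs check fails: x occurs in wrap(x); the equation x ≐ wrap(x) has no finite solution.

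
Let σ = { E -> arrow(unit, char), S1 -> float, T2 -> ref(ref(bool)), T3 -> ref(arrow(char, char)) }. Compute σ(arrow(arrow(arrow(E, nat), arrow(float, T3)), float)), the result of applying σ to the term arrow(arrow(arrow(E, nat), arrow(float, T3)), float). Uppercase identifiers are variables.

arrow(arrow(arrow(arrow(unit, char), nat), arrow(float, ref(arrow(char, char)))), float)

Replace each occurrence of E with arrow(unit, char).
Replace each occurrence of T3 with ref(arrow(char, char)).
Result: arrow(arrow(arrow(arrow(unit, char), nat), arrow(float, ref(arrow(char, char)))), float).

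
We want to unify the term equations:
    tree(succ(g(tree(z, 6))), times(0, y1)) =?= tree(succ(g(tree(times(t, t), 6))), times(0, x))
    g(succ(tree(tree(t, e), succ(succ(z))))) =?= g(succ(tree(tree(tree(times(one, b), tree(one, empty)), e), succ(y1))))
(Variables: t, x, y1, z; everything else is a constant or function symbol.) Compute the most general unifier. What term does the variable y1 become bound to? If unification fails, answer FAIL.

Decompose tree/2: succ(g(tree(z, 6))) =?= succ(g(tree(times(t, t), 6))),  times(0, y1) =?= times(0, x).
Decompose succ/1: g(tree(z, 6)) =?= g(tree(times(t, t), 6)).
Decompose g/1: tree(z, 6) =?= tree(times(t, t), 6).
Decompose tree/2: z =?= times(t, t),  6 =?= 6.
Bind z := times(t, t); substituting into the one remaining equation that mentions z gives: g(succ(tree(tree(t, e), succ(succ(times(t, t)))))) =?= g(succ(tree(tree(tree(times(one, b), tree(one, empty)), e), succ(y1)))).
Delete trivial equation 6 =?= 6.
Decompose times/2: 0 =?= 0,  y1 =?= x.
Delete trivial equation 0 =?= 0.
Bind y1 := x; substituting into the remaining equation gives: g(succ(tree(tree(t, e), succ(succ(times(t, t)))))) =?= g(succ(tree(tree(tree(times(one, b), tree(one, empty)), e), succ(x)))).
Decompose g/1: succ(tree(tree(t, e), succ(succ(times(t, t))))) =?= succ(tree(tree(tree(times(one, b), tree(one, empty)), e), succ(x))).
Decompose succ/1: tree(tree(t, e), succ(succ(times(t, t)))) =?= tree(tree(tree(times(one, b), tree(one, empty)), e), succ(x)).
Decompose tree/2: tree(t, e) =?= tree(tree(times(one, b), tree(one, empty)), e),  succ(succ(times(t, t))) =?= succ(x).
Decompose tree/2: t =?= tree(times(one, b), tree(one, empty)),  e =?= e.
Bind t := tree(times(one, b), tree(one, empty)); substituting into the one remaining equation that mentions t gives: succ(succ(times(tree(times(one, b), tree(one, empty)), tree(times(one, b), tree(one, empty))))) =?= succ(x). Substituting into the earlier binding gives z := times(tree(times(one, b), tree(one, empty)), tree(times(one, b), tree(one, empty))).
Delete trivial equation e =?= e.
Decompose succ/1: succ(times(tree(times(one, b), tree(one, empty)), tree(times(one, b), tree(one, empty)))) =?= x.
Bind x := succ(times(tree(times(one, b), tree(one, empty)), tree(times(one, b), tree(one, empty)))). Substituting into the earlier binding gives y1 := succ(times(tree(times(one, b), tree(one, empty)), tree(times(one, b), tree(one, empty)))).
MGU = { z := times(tree(times(one, b), tree(one, empty)), tree(times(one, b), tree(one, empty))), y1 := succ(times(tree(times(one, b), tree(one, empty)), tree(times(one, b), tree(one, empty)))), t := tree(times(one, b), tree(one, empty)), x := succ(times(tree(times(one, b), tree(one, empty)), tree(times(one, b), tree(one, empty)))) }, so y1 := succ(times(tree(times(one, b), tree(one, empty)), tree(times(one, b), tree(one, empty)))).

succ(times(tree(times(one, b), tree(one, empty)), tree(times(one, b), tree(one, empty))))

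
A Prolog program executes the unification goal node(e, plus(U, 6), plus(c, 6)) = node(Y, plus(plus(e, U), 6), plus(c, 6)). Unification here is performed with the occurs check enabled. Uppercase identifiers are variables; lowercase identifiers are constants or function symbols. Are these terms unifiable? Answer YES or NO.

Decompose node/3: e = Y,  plus(U, 6) = plus(plus(e, U), 6),  plus(c, 6) = plus(c, 6).
Bind Y := e; no other remaining equation mentions Y.
Decompose plus/2: U = plus(e, U),  6 = 6.
Occurs check fails: U occurs in plus(e, U); the equation U = plus(e, U) has no finite solution.

NO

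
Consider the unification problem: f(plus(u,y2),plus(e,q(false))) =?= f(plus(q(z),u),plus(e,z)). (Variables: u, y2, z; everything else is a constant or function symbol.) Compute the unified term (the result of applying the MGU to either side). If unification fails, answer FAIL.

Decompose f/2: plus(u,y2) =?= plus(q(z),u),  plus(e,q(false)) =?= plus(e,z).
Decompose plus/2: u =?= q(z),  y2 =?= u.
Bind u := q(z); substituting into the one remaining equation that mentions u gives: y2 =?= q(z).
Bind y2 := q(z); no other remaining equation mentions y2.
Decompose plus/2: e =?= e,  q(false) =?= z.
Delete trivial equation e =?= e.
Bind z := q(false). Substituting into the earlier bindings gives u := q(q(false)), y2 := q(q(false)).
Applying the MGU to either side gives f(plus(q(q(false)),q(q(false))),plus(e,q(false))).

f(plus(q(q(false)),q(q(false))),plus(e,q(false)))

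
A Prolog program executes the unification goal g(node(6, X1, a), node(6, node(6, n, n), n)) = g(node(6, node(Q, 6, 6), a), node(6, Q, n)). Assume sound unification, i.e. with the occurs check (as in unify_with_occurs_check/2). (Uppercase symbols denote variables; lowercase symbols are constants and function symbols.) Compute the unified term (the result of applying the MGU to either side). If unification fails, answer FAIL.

g(node(6, node(node(6, n, n), 6, 6), a), node(6, node(6, n, n), n))

Decompose g/2: node(6, X1, a) = node(6, node(Q, 6, 6), a),  node(6, node(6, n, n), n) = node(6, Q, n).
Decompose node/3: 6 = 6,  X1 = node(Q, 6, 6),  a = a.
Delete trivial equation 6 = 6.
Bind X1 := node(Q, 6, 6); no other remaining equation mentions X1.
Delete trivial equation a = a.
Decompose node/3: 6 = 6,  node(6, n, n) = Q,  n = n.
Delete trivial equation 6 = 6.
Bind Q := node(6, n, n); no other remaining equation mentions Q. Substituting into the earlier binding gives X1 := node(node(6, n, n), 6, 6).
Delete trivial equation n = n.
Applying the MGU to either side gives g(node(6, node(node(6, n, n), 6, 6), a), node(6, node(6, n, n), n)).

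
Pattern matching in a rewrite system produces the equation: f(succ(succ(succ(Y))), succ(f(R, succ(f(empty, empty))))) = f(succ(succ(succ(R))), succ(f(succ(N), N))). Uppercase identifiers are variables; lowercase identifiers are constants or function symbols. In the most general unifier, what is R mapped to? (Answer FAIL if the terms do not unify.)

succ(succ(f(empty, empty)))

Decompose f/2: succ(succ(succ(Y))) = succ(succ(succ(R))),  succ(f(R, succ(f(empty, empty)))) = succ(f(succ(N), N)).
Decompose succ/1: succ(succ(Y)) = succ(succ(R)).
Decompose succ/1: succ(Y) = succ(R).
Decompose succ/1: Y = R.
Bind Y := R; no other remaining equation mentions Y.
Decompose succ/1: f(R, succ(f(empty, empty))) = f(succ(N), N).
Decompose f/2: R = succ(N),  succ(f(empty, empty)) = N.
Bind R := succ(N); no other remaining equation mentions R. Substituting into the earlier binding gives Y := succ(N).
Bind N := succ(f(empty, empty)). Substituting into the earlier bindings gives Y := succ(succ(f(empty, empty))), R := succ(succ(f(empty, empty))).
MGU = { Y := succ(succ(f(empty, empty))), R := succ(succ(f(empty, empty))), N := succ(f(empty, empty)) }, so R := succ(succ(f(empty, empty))).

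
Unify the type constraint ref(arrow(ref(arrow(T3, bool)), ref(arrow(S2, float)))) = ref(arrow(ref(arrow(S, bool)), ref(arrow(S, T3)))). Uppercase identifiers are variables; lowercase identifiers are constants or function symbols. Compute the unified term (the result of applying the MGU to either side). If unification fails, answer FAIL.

ref(arrow(ref(arrow(float, bool)), ref(arrow(float, float))))

Decompose ref/1: arrow(ref(arrow(T3, bool)), ref(arrow(S2, float))) = arrow(ref(arrow(S, bool)), ref(arrow(S, T3))).
Decompose arrow/2: ref(arrow(T3, bool)) = ref(arrow(S, bool)),  ref(arrow(S2, float)) = ref(arrow(S, T3)).
Decompose ref/1: arrow(T3, bool) = arrow(S, bool).
Decompose arrow/2: T3 = S,  bool = bool.
Bind T3 := S; substituting into the one remaining equation that mentions T3 gives: ref(arrow(S2, float)) = ref(arrow(S, S)).
Delete trivial equation bool = bool.
Decompose ref/1: arrow(S2, float) = arrow(S, S).
Decompose arrow/2: S2 = S,  float = S.
Bind S2 := S; no other remaining equation mentions S2.
Bind S := float. Substituting into the earlier bindings gives T3 := float, S2 := float.
Applying the MGU to either side gives ref(arrow(ref(arrow(float, bool)), ref(arrow(float, float)))).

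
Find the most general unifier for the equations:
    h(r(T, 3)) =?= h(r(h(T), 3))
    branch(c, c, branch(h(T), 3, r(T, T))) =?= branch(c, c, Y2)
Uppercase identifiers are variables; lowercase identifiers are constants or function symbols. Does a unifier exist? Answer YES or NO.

NO

Decompose h/1: r(T, 3) =?= r(h(T), 3).
Decompose r/2: T =?= h(T),  3 =?= 3.
Occurs check fails: T occurs in h(T); the equation T =?= h(T) has no finite solution.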